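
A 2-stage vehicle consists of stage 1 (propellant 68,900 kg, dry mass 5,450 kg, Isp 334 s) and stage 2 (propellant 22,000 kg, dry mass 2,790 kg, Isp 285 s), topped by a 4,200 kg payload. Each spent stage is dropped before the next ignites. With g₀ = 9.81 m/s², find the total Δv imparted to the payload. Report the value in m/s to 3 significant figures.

Δv ≈ 7580 m/s

Ignition mass of stage 1 = 68,900+5,450 + 22,000+2,790 + 4,200 = 103,340 kg.
Stage 1: m₀ = 103,340 kg, m_f = 103,340 − 68,900 = 34,440 kg; Δv = 334×9.81×ln(3.001) = 3276.5×1.0988 ≈ 3600 m/s.
Stage 2: m₀ = 28,990 kg, m_f = 28,990 − 22,000 = 6,990 kg; Δv = 285×9.81×ln(4.147) = 2795.9×1.4225 ≈ 3977 m/s.
Total Δv = 3600 + 3977 = 7577 m/s.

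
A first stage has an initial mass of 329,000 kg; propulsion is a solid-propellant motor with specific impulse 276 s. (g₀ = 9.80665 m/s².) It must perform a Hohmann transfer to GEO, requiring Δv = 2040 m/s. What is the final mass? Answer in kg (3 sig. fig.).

v_e = Isp · g₀ = 276 × 9.80665 = 2706.6 m/s.
By the Tsiolkovsky rocket equation, m₀/m_f = exp(Δv / v_e) = exp(2040 / 2706.6) = exp(0.7537) = 2.1249.
m_f = m₀ / 2.1249 = 329,000 / 2.1249 = 154,831 kg.

final mass ≈ 155000 kg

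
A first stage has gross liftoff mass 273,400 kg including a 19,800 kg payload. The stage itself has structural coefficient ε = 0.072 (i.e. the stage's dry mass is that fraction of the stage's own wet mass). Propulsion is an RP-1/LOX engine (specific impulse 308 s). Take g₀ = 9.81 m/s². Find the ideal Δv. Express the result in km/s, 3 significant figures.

Δv ≈ 5.96 km/s

Stage wet mass = m₀ − payload = 273,400 − 19,800 = 253,600 kg.
Stage dry mass = ε × stage wet mass = 0.072 × 253,600 = 18,259.2 kg.
Burnout mass m_f = stage dry + payload = 18,259.2 + 19,800 = 38,059.2 kg.
v_e = Isp · g₀ = 308 × 9.81 = 3021.5 m/s.
Δv = v_e · ln(273,400/38,059.2) = 3021.5 × ln(7.184) = 3021.5 × 1.9718 ≈ 5958 m/s.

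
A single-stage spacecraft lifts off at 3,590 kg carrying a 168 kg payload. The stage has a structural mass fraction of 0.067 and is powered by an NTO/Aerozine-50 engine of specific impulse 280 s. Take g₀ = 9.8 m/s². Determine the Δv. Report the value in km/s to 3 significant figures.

Δv ≈ 6.04 km/s

Stage wet mass = m₀ − payload = 3,590 − 168 = 3,422 kg.
Stage dry mass = ε × stage wet mass = 0.067 × 3,422 = 229.274 kg.
Burnout mass m_f = stage dry + payload = 229.274 + 168 = 397.274 kg.
v_e = Isp · g₀ = 280 × 9.8 = 2744.0 m/s.
By the Tsiolkovsky rocket equation, Δv = v_e · ln(3,590/397.274) = 2744.0 × ln(9.037) = 2744.0 × 2.2013 ≈ 6040 m/s.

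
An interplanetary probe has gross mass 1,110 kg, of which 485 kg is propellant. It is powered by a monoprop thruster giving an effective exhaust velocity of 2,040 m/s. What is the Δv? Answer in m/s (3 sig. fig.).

Δv ≈ 1170 m/s

m_f = m₀ − m_prop = 1,110 − 485 = 625 kg.
From the ideal rocket equation, Δv = v_e · ln(m₀/m_f) = 2040.0 × ln(1.776) = 2040.0 × 0.5744 ≈ 1171.7 m/s.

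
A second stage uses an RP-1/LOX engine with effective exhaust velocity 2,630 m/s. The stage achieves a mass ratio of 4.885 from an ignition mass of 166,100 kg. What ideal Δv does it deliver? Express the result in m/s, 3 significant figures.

Δv = v_e · ln(4.885) = 2630.0 × 1.5862 ≈ 4171.6 m/s.

Δv ≈ 4170 m/s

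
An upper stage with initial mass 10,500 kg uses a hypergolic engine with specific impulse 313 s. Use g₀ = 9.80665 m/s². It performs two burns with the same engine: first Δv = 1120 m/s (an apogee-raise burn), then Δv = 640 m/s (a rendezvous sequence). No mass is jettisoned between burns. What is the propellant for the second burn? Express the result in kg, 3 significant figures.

v_e = Isp · g₀ = 313 × 9.80665 = 3069.5 m/s.
After the first burn: m = 10500 × exp(−1120/3069.5) = 10500 × 0.69428 = 7,289.94 kg.
After the second burn: m = 7,289.94 × exp(−640/3069.5) = 7,289.94 × 0.81180 = 5,917.97 kg.
Second-burn propellant = 7,289.94 − 5,917.97 = 1,371.97 kg.

propellant for the second burn ≈ 1370 kg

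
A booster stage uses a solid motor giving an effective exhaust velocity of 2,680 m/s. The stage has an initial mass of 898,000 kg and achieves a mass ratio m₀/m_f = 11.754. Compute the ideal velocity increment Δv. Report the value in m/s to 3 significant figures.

Rocket equation: Δv = v_e · ln(11.754) = 2680.0 × 2.4642 ≈ 6604.0 m/s.

Δv ≈ 6600 m/s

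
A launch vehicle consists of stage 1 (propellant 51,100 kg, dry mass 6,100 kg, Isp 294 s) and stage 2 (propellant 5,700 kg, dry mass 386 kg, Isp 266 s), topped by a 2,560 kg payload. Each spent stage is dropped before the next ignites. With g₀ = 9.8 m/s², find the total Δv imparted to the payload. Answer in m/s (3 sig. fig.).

Ignition mass of stage 1 = 51,100+6,100 + 5,700+386 + 2,560 = 65,846 kg.
Stage 1: m₀ = 65,846 kg, m_f = 65,846 − 51,100 = 14,746 kg; Δv = 294×9.8×ln(4.465) = 2881.2×1.4963 ≈ 4311 m/s.
Stage 2: m₀ = 8,646 kg, m_f = 8,646 − 5,700 = 2,946 kg; Δv = 266×9.8×ln(2.935) = 2606.8×1.0766 ≈ 2807 m/s.
Total Δv = 4311 + 2807 = 7118 m/s.

Δv ≈ 7120 m/s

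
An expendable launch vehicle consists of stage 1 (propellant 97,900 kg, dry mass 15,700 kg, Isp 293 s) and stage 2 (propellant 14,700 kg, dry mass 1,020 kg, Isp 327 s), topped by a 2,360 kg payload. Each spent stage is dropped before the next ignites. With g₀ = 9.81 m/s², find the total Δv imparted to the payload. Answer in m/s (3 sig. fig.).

Δv ≈ 9290 m/s

Ignition mass of stage 1 = 97,900+15,700 + 14,700+1,020 + 2,360 = 131,680 kg.
Stage 1: m₀ = 131,680 kg, m_f = 131,680 − 97,900 = 33,780 kg; Δv = 293×9.81×ln(3.898) = 2874.3×1.3605 ≈ 3911 m/s.
Stage 2: m₀ = 18,080 kg, m_f = 18,080 − 14,700 = 3,380 kg; Δv = 327×9.81×ln(5.349) = 3207.9×1.6769 ≈ 5379 m/s.
Total Δv = 3911 + 5379 = 9290 m/s.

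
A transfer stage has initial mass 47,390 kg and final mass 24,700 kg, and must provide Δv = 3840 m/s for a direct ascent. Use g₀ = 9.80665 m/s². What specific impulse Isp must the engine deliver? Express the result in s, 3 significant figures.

ln(m₀/m_f) = ln(47390/24700) = ln(1.919) = 0.6516.
v_e = Δv / ln(m₀/m_f) = 3840 / 0.6516 = 5893.1 m/s.
Isp = v_e / g₀ = 5893.1 / 9.80665 = 600.9 s.

Isp ≈ 601 s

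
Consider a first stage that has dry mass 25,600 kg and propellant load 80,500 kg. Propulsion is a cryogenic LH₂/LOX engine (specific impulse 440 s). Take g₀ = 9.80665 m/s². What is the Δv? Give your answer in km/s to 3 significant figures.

v_e = Isp · g₀ = 440 × 9.80665 = 4314.9 m/s.
m₀ = m_dry + m_prop = 25,600 + 80,500 = 106,100 kg.
Δv = v_e · ln(m₀/m_f) = 4314.9 × ln(4.145) = 4314.9 × 1.4218 ≈ 6134.9 m/s.

Δv ≈ 6.13 km/s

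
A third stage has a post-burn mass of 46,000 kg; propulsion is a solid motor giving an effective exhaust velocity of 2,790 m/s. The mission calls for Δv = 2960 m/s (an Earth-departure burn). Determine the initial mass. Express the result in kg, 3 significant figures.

m₀/m_f = exp(Δv / v_e) = exp(2960 / 2790.0) = exp(1.0609) = 2.8891.
m₀ = m_f × 2.8891 = 46,000 × 2.8891 = 132,899 kg.

initial mass ≈ 133000 kg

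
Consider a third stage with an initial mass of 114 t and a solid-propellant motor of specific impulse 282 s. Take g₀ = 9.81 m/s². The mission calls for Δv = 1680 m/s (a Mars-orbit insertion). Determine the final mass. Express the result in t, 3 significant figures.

v_e = Isp · g₀ = 282 × 9.81 = 2766.4 m/s.
m₀/m_f = exp(Δv / v_e) = exp(1680 / 2766.4) = exp(0.6073) = 1.8354.
m_f = m₀ / 1.8354 = 114 / 1.8354 = 62.1118 t.

final mass ≈ 62.1 t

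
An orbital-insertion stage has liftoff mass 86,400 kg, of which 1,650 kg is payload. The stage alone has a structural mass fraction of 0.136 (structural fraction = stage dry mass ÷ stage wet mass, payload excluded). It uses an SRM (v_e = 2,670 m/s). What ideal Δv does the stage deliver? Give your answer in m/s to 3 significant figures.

Δv ≈ 5020 m/s

Stage wet mass = m₀ − payload = 86,400 − 1,650 = 84,750 kg.
Stage dry mass = ε × stage wet mass = 0.136 × 84,750 = 11,526 kg.
Burnout mass m_f = stage dry + payload = 11,526 + 1,650 = 13,176 kg.
Rocket equation: Δv = v_e · ln(86,400/13,176) = 2670.0 × ln(6.557) = 2670.0 × 1.8806 ≈ 5021 m/s.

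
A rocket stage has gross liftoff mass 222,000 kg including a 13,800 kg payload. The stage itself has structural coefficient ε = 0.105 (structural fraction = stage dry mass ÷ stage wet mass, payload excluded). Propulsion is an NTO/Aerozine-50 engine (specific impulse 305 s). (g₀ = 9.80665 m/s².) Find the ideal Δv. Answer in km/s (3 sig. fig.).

Stage wet mass = m₀ − payload = 222,000 − 13,800 = 208,200 kg.
Stage dry mass = ε × stage wet mass = 0.105 × 208,200 = 21,861 kg.
Burnout mass m_f = stage dry + payload = 21,861 + 13,800 = 35,661 kg.
v_e = Isp · g₀ = 305 × 9.80665 = 2991.0 m/s.
From the ideal rocket equation, Δv = v_e · ln(222,000/35,661) = 2991.0 × ln(6.225) = 2991.0 × 1.8286 ≈ 5469 m/s.

Δv ≈ 5.47 km/s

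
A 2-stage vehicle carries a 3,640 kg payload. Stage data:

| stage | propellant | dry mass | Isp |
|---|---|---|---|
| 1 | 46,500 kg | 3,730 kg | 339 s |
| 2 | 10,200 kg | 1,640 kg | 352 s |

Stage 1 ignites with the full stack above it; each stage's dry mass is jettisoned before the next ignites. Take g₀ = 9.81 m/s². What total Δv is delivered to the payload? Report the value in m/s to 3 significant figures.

Δv ≈ 7800 m/s

Ignition mass of stage 1 = 46,500+3,730 + 10,200+1,640 + 3,640 = 65,710 kg.
Stage 1: m₀ = 65,710 kg, m_f = 65,710 − 46,500 = 19,210 kg; Δv = 339×9.81×ln(3.421) = 3325.6×1.2298 ≈ 4090 m/s.
Stage 2: m₀ = 15,480 kg, m_f = 15,480 − 10,200 = 5,280 kg; Δv = 352×9.81×ln(2.932) = 3453.1×1.0756 ≈ 3714 m/s.
Total Δv = 4090 + 3714 = 7804 m/s.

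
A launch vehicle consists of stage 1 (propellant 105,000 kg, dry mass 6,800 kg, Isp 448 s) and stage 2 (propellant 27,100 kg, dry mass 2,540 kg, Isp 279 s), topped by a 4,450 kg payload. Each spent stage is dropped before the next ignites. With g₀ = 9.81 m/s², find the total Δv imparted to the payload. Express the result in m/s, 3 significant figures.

Ignition mass of stage 1 = 105,000+6,800 + 27,100+2,540 + 4,450 = 145,890 kg.
Stage 1: m₀ = 145,890 kg, m_f = 145,890 − 105,000 = 40,890 kg; Δv = 448×9.81×ln(3.568) = 4394.9×1.2720 ≈ 5590 m/s.
Stage 2: m₀ = 34,090 kg, m_f = 34,090 − 27,100 = 6,990 kg; Δv = 279×9.81×ln(4.877) = 2737.0×1.5845 ≈ 4337 m/s.
Total Δv = 5590 + 4337 = 9927 m/s.

Δv ≈ 9930 m/s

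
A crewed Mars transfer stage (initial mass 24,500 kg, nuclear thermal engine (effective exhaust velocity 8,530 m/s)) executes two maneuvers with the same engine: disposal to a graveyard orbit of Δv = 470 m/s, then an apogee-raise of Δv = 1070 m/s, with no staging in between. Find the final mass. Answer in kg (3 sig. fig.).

After the first burn: m = 24500 × exp(−470/8530.0) = 24500 × 0.94639 = 23,186.6 kg.
After the second burn: m = 23,186.6 × exp(−1070/8530.0) = 23,186.6 × 0.88211 = 20,453.1 kg.

final mass ≈ 20500 kg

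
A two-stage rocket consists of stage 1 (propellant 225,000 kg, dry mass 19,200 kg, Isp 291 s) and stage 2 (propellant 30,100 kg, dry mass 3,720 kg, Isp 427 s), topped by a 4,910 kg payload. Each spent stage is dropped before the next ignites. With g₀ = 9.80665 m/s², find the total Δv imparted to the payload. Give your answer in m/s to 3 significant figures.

Ignition mass of stage 1 = 225,000+19,200 + 30,100+3,720 + 4,910 = 282,930 kg.
Stage 1: m₀ = 282,930 kg, m_f = 282,930 − 225,000 = 57,930 kg; Δv = 291×9.80665×ln(4.884) = 2853.7×1.5860 ≈ 4526 m/s.
Stage 2: m₀ = 38,730 kg, m_f = 38,730 − 30,100 = 8,630 kg; Δv = 427×9.80665×ln(4.488) = 4187.4×1.5014 ≈ 6287 m/s.
Total Δv = 4526 + 6287 = 10813 m/s.

Δv ≈ 10800 m/s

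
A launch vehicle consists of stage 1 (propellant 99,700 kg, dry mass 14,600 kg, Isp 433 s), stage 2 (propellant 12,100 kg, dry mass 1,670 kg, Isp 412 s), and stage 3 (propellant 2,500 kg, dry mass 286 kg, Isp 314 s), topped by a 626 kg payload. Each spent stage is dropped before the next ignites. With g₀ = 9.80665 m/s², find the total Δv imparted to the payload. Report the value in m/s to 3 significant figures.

Δv ≈ 15000 m/s

Ignition mass of stage 1 = 99,700+14,600 + 12,100+1,670 + 2,500+286 + 626 = 131,482 kg.
Stage 1: m₀ = 131,482 kg, m_f = 131,482 − 99,700 = 31,782 kg; Δv = 433×9.80665×ln(4.137) = 4246.3×1.4200 ≈ 6030 m/s.
Stage 2: m₀ = 17,182 kg, m_f = 17,182 − 12,100 = 5,082 kg; Δv = 412×9.80665×ln(3.381) = 4040.3×1.2182 ≈ 4922 m/s.
Stage 3: m₀ = 3,412 kg, m_f = 3,412 − 2,500 = 912 kg; Δv = 314×9.80665×ln(3.741) = 3079.3×1.3194 ≈ 4063 m/s.
Total Δv = 6030 + 4922 + 4063 = 15015 m/s.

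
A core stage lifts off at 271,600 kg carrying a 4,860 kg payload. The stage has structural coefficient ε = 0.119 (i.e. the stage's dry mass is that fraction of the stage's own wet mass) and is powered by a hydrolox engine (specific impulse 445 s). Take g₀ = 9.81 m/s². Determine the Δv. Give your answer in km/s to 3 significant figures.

Stage wet mass = m₀ − payload = 271,600 − 4,860 = 266,740 kg.
Stage dry mass = ε × stage wet mass = 0.119 × 266,740 = 31,742.1 kg.
Burnout mass m_f = stage dry + payload = 31,742.1 + 4,860 = 36,602.1 kg.
v_e = Isp · g₀ = 445 × 9.81 = 4365.4 m/s.
Δv = v_e · ln(271,600/36,602.1) = 4365.4 × ln(7.42) = 4365.4 × 2.0042 ≈ 8749 m/s.

Δv ≈ 8.75 km/s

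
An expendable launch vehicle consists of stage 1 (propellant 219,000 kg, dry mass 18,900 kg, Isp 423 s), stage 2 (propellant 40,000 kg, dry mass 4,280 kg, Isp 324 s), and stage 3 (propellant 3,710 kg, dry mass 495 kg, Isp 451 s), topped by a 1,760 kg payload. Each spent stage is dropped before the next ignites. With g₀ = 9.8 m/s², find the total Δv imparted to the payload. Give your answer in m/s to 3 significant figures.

Ignition mass of stage 1 = 219,000+18,900 + 40,000+4,280 + 3,710+495 + 1,760 = 288,145 kg.
Stage 1: m₀ = 288,145 kg, m_f = 288,145 − 219,000 = 69,145 kg; Δv = 423×9.8×ln(4.167) = 4145.4×1.4273 ≈ 5917 m/s.
Stage 2: m₀ = 50,245 kg, m_f = 50,245 − 40,000 = 10,245 kg; Δv = 324×9.8×ln(4.904) = 3175.2×1.5901 ≈ 5049 m/s.
Stage 3: m₀ = 5,965 kg, m_f = 5,965 − 3,710 = 2,255 kg; Δv = 451×9.8×ln(2.645) = 4419.8×0.9728 ≈ 4299 m/s.
Total Δv = 5917 + 5049 + 4299 = 15265 m/s.

Δv ≈ 15300 m/s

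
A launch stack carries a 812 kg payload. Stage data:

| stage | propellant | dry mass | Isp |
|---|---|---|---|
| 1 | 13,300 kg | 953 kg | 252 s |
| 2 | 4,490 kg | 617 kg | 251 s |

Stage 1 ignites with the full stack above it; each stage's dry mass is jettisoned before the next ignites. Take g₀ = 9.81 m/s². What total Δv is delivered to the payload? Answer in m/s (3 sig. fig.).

Δv ≈ 6160 m/s

Ignition mass of stage 1 = 13,300+953 + 4,490+617 + 812 = 20,172 kg.
Stage 1: m₀ = 20,172 kg, m_f = 20,172 − 13,300 = 6,872 kg; Δv = 252×9.81×ln(2.935) = 2472.1×1.0768 ≈ 2662 m/s.
Stage 2: m₀ = 5,919 kg, m_f = 5,919 − 4,490 = 1,429 kg; Δv = 251×9.81×ln(4.142) = 2462.3×1.4212 ≈ 3499 m/s.
Total Δv = 2662 + 3499 = 6161 m/s.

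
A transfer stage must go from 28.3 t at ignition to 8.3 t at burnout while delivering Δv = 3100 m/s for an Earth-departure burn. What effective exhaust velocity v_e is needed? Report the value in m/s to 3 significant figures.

v_e ≈ 2530 m/s

ln(m₀/m_f) = ln(28300/8300) = ln(3.41) = 1.2266.
By the Tsiolkovsky rocket equation, v_e = Δv / ln(m₀/m_f) = 3100 / 1.2266 = 2527.3 m/s.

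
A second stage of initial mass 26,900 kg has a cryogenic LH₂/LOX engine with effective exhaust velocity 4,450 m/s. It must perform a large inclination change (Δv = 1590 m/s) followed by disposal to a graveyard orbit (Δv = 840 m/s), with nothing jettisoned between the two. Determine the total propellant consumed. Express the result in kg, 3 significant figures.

total propellant consumed ≈ 11300 kg

After the first burn: m = 26900 × exp(−1590/4450.0) = 26900 × 0.69956 = 18,818.2 kg.
After the second burn: m = 18,818.2 × exp(−840/4450.0) = 18,818.2 × 0.82798 = 15,581.1 kg.
Total propellant = m₀ − m_final = 26900 − 15,581.1 = 11,318.9 kg.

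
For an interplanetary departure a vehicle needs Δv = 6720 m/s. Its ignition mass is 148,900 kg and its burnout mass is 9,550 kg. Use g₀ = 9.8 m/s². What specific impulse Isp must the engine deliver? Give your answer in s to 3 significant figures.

ln(m₀/m_f) = ln(148900/9550) = ln(15.59) = 2.7467.
v_e = Δv / ln(m₀/m_f) = 6720 / 2.7467 = 2446.5 m/s.
Isp = v_e / g₀ = 2446.5 / 9.8 = 249.6 s.

Isp ≈ 250 s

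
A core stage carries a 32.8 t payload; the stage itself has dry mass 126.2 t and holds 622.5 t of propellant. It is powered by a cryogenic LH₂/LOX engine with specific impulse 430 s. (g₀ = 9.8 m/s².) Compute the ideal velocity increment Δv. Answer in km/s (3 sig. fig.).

Δv ≈ 6.71 km/s

v_e = Isp · g₀ = 430 × 9.8 = 4214.0 m/s.
m₀ = payload + dry + propellant = 32.8 + 126.2 + 622.5 = 781.5 t.
m_f = payload + dry = 32.8 + 126.2 = 159 t.
By the Tsiolkovsky rocket equation, Δv = v_e · ln(m₀/m_f) = 4214.0 × ln(4.915) = 4214.0 × 1.5923 ≈ 6710.0 m/s.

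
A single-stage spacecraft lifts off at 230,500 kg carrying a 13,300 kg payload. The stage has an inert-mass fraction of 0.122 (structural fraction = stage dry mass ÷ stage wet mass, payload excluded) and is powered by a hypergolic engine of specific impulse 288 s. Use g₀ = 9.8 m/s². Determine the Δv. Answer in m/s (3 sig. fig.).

Δv ≈ 4960 m/s

Stage wet mass = m₀ − payload = 230,500 − 13,300 = 217,200 kg.
Stage dry mass = ε × stage wet mass = 0.122 × 217,200 = 26,498.4 kg.
Burnout mass m_f = stage dry + payload = 26,498.4 + 13,300 = 39,798.4 kg.
v_e = Isp · g₀ = 288 × 9.8 = 2822.4 m/s.
From the ideal rocket equation, Δv = v_e · ln(230,500/39,798.4) = 2822.4 × ln(5.792) = 2822.4 × 1.7564 ≈ 4957 m/s.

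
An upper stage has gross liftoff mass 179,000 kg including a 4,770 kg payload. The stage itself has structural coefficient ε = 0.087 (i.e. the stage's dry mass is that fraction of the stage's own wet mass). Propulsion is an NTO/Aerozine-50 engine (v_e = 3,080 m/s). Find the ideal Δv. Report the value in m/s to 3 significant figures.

Stage wet mass = m₀ − payload = 179,000 − 4,770 = 174,230 kg.
Stage dry mass = ε × stage wet mass = 0.087 × 174,230 = 15,158 kg.
Burnout mass m_f = stage dry + payload = 15,158 + 4,770 = 19,928 kg.
By the Tsiolkovsky rocket equation, Δv = v_e · ln(179,000/19,928) = 3080.0 × ln(8.982) = 3080.0 × 2.1953 ≈ 6761 m/s.

Δv ≈ 6760 m/s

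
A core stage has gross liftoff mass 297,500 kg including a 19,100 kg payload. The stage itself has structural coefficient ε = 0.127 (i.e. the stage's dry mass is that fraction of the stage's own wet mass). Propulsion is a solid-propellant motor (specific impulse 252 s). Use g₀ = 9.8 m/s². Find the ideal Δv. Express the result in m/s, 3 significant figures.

Stage wet mass = m₀ − payload = 297,500 − 19,100 = 278,400 kg.
Stage dry mass = ε × stage wet mass = 0.127 × 278,400 = 35,356.8 kg.
Burnout mass m_f = stage dry + payload = 35,356.8 + 19,100 = 54,456.8 kg.
v_e = Isp · g₀ = 252 × 9.8 = 2469.6 m/s.
Rocket equation: Δv = v_e · ln(297,500/54,456.8) = 2469.6 × ln(5.463) = 2469.6 × 1.6980 ≈ 4193 m/s.

Δv ≈ 4190 m/s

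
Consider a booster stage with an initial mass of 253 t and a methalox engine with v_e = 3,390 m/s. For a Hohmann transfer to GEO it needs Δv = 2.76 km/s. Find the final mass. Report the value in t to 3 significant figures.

By the Tsiolkovsky rocket equation, m₀/m_f = exp(Δv / v_e) = exp(2760 / 3390.0) = exp(0.8142) = 2.2573.
m_f = m₀ / 2.2573 = 253 / 2.2573 = 112.081 t.

final mass ≈ 112 t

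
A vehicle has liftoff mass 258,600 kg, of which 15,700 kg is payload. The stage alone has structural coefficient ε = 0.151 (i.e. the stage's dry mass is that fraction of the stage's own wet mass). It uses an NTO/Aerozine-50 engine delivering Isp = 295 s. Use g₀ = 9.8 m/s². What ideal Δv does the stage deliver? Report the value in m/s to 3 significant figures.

Δv ≈ 4620 m/s

Stage wet mass = m₀ − payload = 258,600 − 15,700 = 242,900 kg.
Stage dry mass = ε × stage wet mass = 0.151 × 242,900 = 36,677.9 kg.
Burnout mass m_f = stage dry + payload = 36,677.9 + 15,700 = 52,377.9 kg.
v_e = Isp · g₀ = 295 × 9.8 = 2891.0 m/s.
By the Tsiolkovsky rocket equation, Δv = v_e · ln(258,600/52,377.9) = 2891.0 × ln(4.937) = 2891.0 × 1.5968 ≈ 4616 m/s.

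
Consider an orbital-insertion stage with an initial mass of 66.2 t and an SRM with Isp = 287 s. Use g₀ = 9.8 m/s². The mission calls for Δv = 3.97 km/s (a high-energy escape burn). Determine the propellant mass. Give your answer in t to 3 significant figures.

propellant mass ≈ 50.1 t

v_e = Isp · g₀ = 287 × 9.8 = 2812.6 m/s.
m₀/m_f = exp(Δv / v_e) = exp(3970 / 2812.6) = exp(1.4115) = 4.1021.
m_f = 66.2 / 4.1021 = 16.1381 t, so propellant = m₀ − m_f = 66.2 − 16.1381 = 50.0619 t.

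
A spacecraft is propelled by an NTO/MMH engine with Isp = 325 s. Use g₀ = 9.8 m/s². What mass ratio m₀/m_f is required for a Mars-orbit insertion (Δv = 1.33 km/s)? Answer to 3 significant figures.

v_e = Isp · g₀ = 325 × 9.8 = 3185.0 m/s.
From the ideal rocket equation, m₀/m_f = exp(Δv / v_e) = exp(1330 / 3185.0) = exp(0.4176) = 1.5183.

mass ratio ≈ 1.52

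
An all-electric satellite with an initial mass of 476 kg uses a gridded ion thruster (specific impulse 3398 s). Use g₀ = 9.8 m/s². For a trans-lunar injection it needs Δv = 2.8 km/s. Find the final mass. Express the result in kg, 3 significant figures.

v_e = Isp · g₀ = 3398 × 9.8 = 33300.4 m/s.
Rocket equation: m₀/m_f = exp(Δv / v_e) = exp(2800 / 33300.4) = exp(0.0841) = 1.0877.
m_f = m₀ / 1.0877 = 476 / 1.0877 = 437.621 kg.

final mass ≈ 438 kg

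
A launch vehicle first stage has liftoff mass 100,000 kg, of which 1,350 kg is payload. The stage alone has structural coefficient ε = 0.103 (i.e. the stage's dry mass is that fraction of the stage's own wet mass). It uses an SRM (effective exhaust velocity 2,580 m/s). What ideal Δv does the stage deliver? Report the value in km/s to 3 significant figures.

Stage wet mass = m₀ − payload = 100,000 − 1,350 = 98,650 kg.
Stage dry mass = ε × stage wet mass = 0.103 × 98,650 = 10,161 kg.
Burnout mass m_f = stage dry + payload = 10,161 + 1,350 = 11,511 kg.
Δv = v_e · ln(100,000/11,511) = 2580.0 × ln(8.687) = 2580.0 × 2.1619 ≈ 5578 m/s.

Δv ≈ 5.58 km/s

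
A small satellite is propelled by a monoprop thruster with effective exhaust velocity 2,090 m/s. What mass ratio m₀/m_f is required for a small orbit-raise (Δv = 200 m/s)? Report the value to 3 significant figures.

mass ratio ≈ 1.10

Using Δv = v_e ln(m₀/m_f): m₀/m_f = exp(Δv / v_e) = exp(200 / 2090.0) = exp(0.0957) = 1.1004.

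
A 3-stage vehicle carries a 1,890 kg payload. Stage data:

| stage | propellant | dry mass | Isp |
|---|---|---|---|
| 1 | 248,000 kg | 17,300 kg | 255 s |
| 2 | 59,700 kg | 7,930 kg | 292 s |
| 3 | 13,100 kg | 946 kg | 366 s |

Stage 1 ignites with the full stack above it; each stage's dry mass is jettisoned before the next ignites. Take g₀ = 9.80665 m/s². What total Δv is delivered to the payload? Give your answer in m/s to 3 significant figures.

Δv ≈ 12900 m/s

Ignition mass of stage 1 = 248,000+17,300 + 59,700+7,930 + 13,100+946 + 1,890 = 348,866 kg.
Stage 1: m₀ = 348,866 kg, m_f = 348,866 − 248,000 = 100,866 kg; Δv = 255×9.80665×ln(3.459) = 2500.7×1.2409 ≈ 3103 m/s.
Stage 2: m₀ = 83,566 kg, m_f = 83,566 − 59,700 = 23,866 kg; Δv = 292×9.80665×ln(3.501) = 2863.5×1.2532 ≈ 3589 m/s.
Stage 3: m₀ = 15,936 kg, m_f = 15,936 − 13,100 = 2,836 kg; Δv = 366×9.80665×ln(5.619) = 3589.2×1.7262 ≈ 6196 m/s.
Total Δv = 3103 + 3589 + 6196 = 12888 m/s.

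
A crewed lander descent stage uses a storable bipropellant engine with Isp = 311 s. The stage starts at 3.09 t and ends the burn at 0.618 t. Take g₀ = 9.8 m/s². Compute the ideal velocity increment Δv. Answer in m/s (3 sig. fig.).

v_e = Isp · g₀ = 311 × 9.8 = 3047.8 m/s.
Rocket equation: Δv = v_e · ln(m₀/m_f) = 3047.8 × ln(5) = 3047.8 × 1.6094 ≈ 4905.2 m/s.

Δv ≈ 4910 m/s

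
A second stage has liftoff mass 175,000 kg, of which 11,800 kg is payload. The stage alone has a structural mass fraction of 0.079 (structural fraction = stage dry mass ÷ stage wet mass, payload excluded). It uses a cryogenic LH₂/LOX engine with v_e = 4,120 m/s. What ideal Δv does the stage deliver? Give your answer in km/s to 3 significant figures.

Stage wet mass = m₀ − payload = 175,000 − 11,800 = 163,200 kg.
Stage dry mass = ε × stage wet mass = 0.079 × 163,200 = 12,892.8 kg.
Burnout mass m_f = stage dry + payload = 12,892.8 + 11,800 = 24,692.8 kg.
Δv = v_e · ln(175,000/24,692.8) = 4120.0 × ln(7.087) = 4120.0 × 1.9583 ≈ 8068 m/s.

Δv ≈ 8.07 km/s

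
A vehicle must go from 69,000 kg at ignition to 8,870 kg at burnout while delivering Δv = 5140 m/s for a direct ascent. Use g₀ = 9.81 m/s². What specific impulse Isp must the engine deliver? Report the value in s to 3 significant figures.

ln(m₀/m_f) = ln(69000/8870) = ln(7.779) = 2.0514.
From the ideal rocket equation, v_e = Δv / ln(m₀/m_f) = 5140 / 2.0514 = 2505.6 m/s.
Isp = v_e / g₀ = 2505.6 / 9.81 = 255.4 s.

Isp ≈ 255 s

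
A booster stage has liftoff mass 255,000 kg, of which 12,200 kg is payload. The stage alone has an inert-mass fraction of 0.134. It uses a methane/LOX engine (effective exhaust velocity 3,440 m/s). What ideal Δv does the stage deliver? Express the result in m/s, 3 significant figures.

Δv ≈ 5990 m/s

Stage wet mass = m₀ − payload = 255,000 − 12,200 = 242,800 kg.
Stage dry mass = ε × stage wet mass = 0.134 × 242,800 = 32,535.2 kg.
Burnout mass m_f = stage dry + payload = 32,535.2 + 12,200 = 44,735.2 kg.
By the Tsiolkovsky rocket equation, Δv = v_e · ln(255,000/44,735.2) = 3440.0 × ln(5.7) = 3440.0 × 1.7405 ≈ 5987 m/s.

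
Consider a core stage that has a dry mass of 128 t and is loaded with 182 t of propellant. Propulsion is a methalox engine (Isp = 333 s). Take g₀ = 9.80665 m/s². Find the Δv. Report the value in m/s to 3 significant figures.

Δv ≈ 2890 m/s

v_e = Isp · g₀ = 333 × 9.80665 = 3265.6 m/s.
m₀ = m_dry + m_prop = 128 + 182 = 310 t.
From the ideal rocket equation, Δv = v_e · ln(m₀/m_f) = 3265.6 × ln(2.422) = 3265.6 × 0.8845 ≈ 2888.6 m/s.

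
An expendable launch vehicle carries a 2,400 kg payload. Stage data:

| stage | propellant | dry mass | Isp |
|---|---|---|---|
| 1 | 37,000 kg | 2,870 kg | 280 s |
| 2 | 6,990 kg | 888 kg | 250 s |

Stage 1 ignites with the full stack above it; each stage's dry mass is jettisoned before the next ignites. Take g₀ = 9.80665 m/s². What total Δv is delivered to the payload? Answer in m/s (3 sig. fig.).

Δv ≈ 6470 m/s

Ignition mass of stage 1 = 37,000+2,870 + 6,990+888 + 2,400 = 50,148 kg.
Stage 1: m₀ = 50,148 kg, m_f = 50,148 − 37,000 = 13,148 kg; Δv = 280×9.80665×ln(3.814) = 2745.9×1.3387 ≈ 3676 m/s.
Stage 2: m₀ = 10,278 kg, m_f = 10,278 − 6,990 = 3,288 kg; Δv = 250×9.80665×ln(3.126) = 2451.7×1.1397 ≈ 2794 m/s.
Total Δv = 3676 + 2794 = 6470 m/s.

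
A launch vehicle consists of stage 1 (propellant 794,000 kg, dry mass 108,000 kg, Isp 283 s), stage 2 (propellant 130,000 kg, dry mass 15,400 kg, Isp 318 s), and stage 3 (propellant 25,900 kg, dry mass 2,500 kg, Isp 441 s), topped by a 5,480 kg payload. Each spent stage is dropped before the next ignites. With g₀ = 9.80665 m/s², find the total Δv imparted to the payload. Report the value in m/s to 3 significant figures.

Ignition mass of stage 1 = 794,000+108,000 + 130,000+15,400 + 25,900+2,500 + 5,480 = 1,081,280 kg.
Stage 1: m₀ = 1,081,280 kg, m_f = 1,081,280 − 794,000 = 287,280 kg; Δv = 283×9.80665×ln(3.764) = 2775.3×1.3254 ≈ 3678 m/s.
Stage 2: m₀ = 179,280 kg, m_f = 179,280 − 130,000 = 49,280 kg; Δv = 318×9.80665×ln(3.638) = 3118.5×1.2914 ≈ 4027 m/s.
Stage 3: m₀ = 33,880 kg, m_f = 33,880 − 25,900 = 7,980 kg; Δv = 441×9.80665×ln(4.246) = 4324.7×1.4459 ≈ 6253 m/s.
Total Δv = 3678 + 4027 + 6253 = 13958 m/s.

Δv ≈ 14000 m/s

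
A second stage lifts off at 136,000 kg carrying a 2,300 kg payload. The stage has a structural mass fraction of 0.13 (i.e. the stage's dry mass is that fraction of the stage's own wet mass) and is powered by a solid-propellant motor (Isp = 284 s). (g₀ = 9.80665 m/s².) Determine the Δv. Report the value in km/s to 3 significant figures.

Δv ≈ 5.38 km/s

Stage wet mass = m₀ − payload = 136,000 − 2,300 = 133,700 kg.
Stage dry mass = ε × stage wet mass = 0.13 × 133,700 = 17,381 kg.
Burnout mass m_f = stage dry + payload = 17,381 + 2,300 = 19,681 kg.
v_e = Isp · g₀ = 284 × 9.80665 = 2785.1 m/s.
Using Δv = v_e ln(m₀/m_f): Δv = v_e · ln(136,000/19,681) = 2785.1 × ln(6.91) = 2785.1 × 1.9330 ≈ 5384 m/s.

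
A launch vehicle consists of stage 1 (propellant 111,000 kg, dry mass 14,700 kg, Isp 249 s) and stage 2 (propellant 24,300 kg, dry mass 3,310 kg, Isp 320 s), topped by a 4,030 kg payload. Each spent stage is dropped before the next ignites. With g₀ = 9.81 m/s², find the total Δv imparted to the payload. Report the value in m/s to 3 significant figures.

Δv ≈ 7570 m/s

Ignition mass of stage 1 = 111,000+14,700 + 24,300+3,310 + 4,030 = 157,340 kg.
Stage 1: m₀ = 157,340 kg, m_f = 157,340 − 111,000 = 46,340 kg; Δv = 249×9.81×ln(3.395) = 2442.7×1.2224 ≈ 2986 m/s.
Stage 2: m₀ = 31,640 kg, m_f = 31,640 − 24,300 = 7,340 kg; Δv = 320×9.81×ln(4.311) = 3139.2×1.4611 ≈ 4587 m/s.
Total Δv = 2986 + 4587 = 7573 m/s.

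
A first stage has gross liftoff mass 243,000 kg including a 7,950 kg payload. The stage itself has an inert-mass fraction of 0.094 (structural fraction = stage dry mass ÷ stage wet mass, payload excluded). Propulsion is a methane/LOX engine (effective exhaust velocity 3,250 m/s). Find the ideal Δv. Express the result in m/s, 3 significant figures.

Δv ≈ 6790 m/s

Stage wet mass = m₀ − payload = 243,000 − 7,950 = 235,050 kg.
Stage dry mass = ε × stage wet mass = 0.094 × 235,050 = 22,094.7 kg.
Burnout mass m_f = stage dry + payload = 22,094.7 + 7,950 = 30,044.7 kg.
Using Δv = v_e ln(m₀/m_f): Δv = v_e · ln(243,000/30,044.7) = 3250.0 × ln(8.088) = 3250.0 × 2.0904 ≈ 6794 m/s.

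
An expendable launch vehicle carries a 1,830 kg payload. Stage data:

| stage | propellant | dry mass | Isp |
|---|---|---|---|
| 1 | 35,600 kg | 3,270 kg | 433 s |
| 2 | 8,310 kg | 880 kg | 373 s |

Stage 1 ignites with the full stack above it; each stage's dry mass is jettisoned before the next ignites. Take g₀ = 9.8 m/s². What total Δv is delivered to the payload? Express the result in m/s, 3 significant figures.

Δv ≈ 10400 m/s

Ignition mass of stage 1 = 35,600+3,270 + 8,310+880 + 1,830 = 49,890 kg.
Stage 1: m₀ = 49,890 kg, m_f = 49,890 − 35,600 = 14,290 kg; Δv = 433×9.8×ln(3.491) = 4243.4×1.2503 ≈ 5305 m/s.
Stage 2: m₀ = 11,020 kg, m_f = 11,020 − 8,310 = 2,710 kg; Δv = 373×9.8×ln(4.066) = 3655.4×1.4028 ≈ 5128 m/s.
Total Δv = 5305 + 5128 = 10433 m/s.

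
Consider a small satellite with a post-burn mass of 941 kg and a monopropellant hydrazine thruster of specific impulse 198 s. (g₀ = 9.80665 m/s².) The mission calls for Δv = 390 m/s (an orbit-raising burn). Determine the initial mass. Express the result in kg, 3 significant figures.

v_e = Isp · g₀ = 198 × 9.80665 = 1941.7 m/s.
By the Tsiolkovsky rocket equation, m₀/m_f = exp(Δv / v_e) = exp(390 / 1941.7) = exp(0.2009) = 1.2224.
m₀ = m_f × 1.2224 = 941 × 1.2224 = 1,150.28 kg.

initial mass ≈ 1150 kg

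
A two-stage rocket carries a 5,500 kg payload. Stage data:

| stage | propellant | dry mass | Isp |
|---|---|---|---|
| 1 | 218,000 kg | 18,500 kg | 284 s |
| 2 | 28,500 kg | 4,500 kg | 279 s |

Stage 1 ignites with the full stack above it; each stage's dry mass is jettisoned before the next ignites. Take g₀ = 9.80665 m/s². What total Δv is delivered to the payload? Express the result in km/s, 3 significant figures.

Δv ≈ 8.07 km/s

Ignition mass of stage 1 = 218,000+18,500 + 28,500+4,500 + 5,500 = 275,000 kg.
Stage 1: m₀ = 275,000 kg, m_f = 275,000 − 218,000 = 57,000 kg; Δv = 284×9.80665×ln(4.825) = 2785.1×1.5737 ≈ 4383 m/s.
Stage 2: m₀ = 38,500 kg, m_f = 38,500 − 28,500 = 10,000 kg; Δv = 279×9.80665×ln(3.85) = 2736.1×1.3481 ≈ 3688 m/s.
Total Δv = 4383 + 3688 = 8071 m/s.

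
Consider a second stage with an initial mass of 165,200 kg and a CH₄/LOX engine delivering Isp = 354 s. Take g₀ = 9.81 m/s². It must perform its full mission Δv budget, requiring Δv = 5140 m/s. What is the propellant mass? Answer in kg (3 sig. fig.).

v_e = Isp · g₀ = 354 × 9.81 = 3472.7 m/s.
From the ideal rocket equation, m₀/m_f = exp(Δv / v_e) = exp(5140 / 3472.7) = exp(1.4801) = 4.3934.
m_f = 165,200 / 4.3934 = 37,601.9 kg, so propellant = m₀ − m_f = 165,200 − 37,601.9 = 127,598.1 kg.

propellant mass ≈ 128000 kg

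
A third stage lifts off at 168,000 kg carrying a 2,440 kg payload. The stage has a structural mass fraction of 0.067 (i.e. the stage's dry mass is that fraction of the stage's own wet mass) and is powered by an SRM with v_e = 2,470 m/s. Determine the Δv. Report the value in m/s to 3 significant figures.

Stage wet mass = m₀ − payload = 168,000 − 2,440 = 165,560 kg.
Stage dry mass = ε × stage wet mass = 0.067 × 165,560 = 11,092.5 kg.
Burnout mass m_f = stage dry + payload = 11,092.5 + 2,440 = 13,532.5 kg.
From the ideal rocket equation, Δv = v_e · ln(168,000/13,532.5) = 2470.0 × ln(12.41) = 2470.0 × 2.5189 ≈ 6222 m/s.

Δv ≈ 6220 m/s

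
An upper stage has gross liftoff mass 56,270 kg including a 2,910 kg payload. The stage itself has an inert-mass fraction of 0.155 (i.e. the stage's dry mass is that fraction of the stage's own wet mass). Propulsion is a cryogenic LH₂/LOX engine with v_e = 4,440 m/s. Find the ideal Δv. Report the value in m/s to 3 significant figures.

Δv ≈ 7170 m/s

Stage wet mass = m₀ − payload = 56,270 − 2,910 = 53,360 kg.
Stage dry mass = ε × stage wet mass = 0.155 × 53,360 = 8,270.8 kg.
Burnout mass m_f = stage dry + payload = 8,270.8 + 2,910 = 11,180.8 kg.
Δv = v_e · ln(56,270/11,180.8) = 4440.0 × ln(5.033) = 4440.0 × 1.6160 ≈ 7175 m/s.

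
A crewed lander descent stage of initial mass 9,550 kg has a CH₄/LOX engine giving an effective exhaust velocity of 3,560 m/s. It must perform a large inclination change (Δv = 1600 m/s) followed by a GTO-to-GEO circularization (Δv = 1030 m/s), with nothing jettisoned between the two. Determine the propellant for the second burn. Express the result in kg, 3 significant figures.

propellant for the second burn ≈ 1530 kg

After the first burn: m = 9550 × exp(−1600/3560.0) = 9550 × 0.63799 = 6,092.8 kg.
After the second burn: m = 6,092.8 × exp(−1030/3560.0) = 6,092.8 × 0.74877 = 4,562.11 kg.
Second-burn propellant = 6,092.8 − 4,562.11 = 1,530.69 kg.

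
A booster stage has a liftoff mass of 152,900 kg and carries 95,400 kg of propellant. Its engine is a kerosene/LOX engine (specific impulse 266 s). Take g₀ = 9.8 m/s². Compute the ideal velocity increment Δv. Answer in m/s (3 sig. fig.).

v_e = Isp · g₀ = 266 × 9.8 = 2606.8 m/s.
m_f = m₀ − m_prop = 152,900 − 95,400 = 57,500 kg.
Δv = v_e · ln(m₀/m_f) = 2606.8 × ln(2.659) = 2606.8 × 0.9780 ≈ 2549.4 m/s.

Δv ≈ 2550 m/s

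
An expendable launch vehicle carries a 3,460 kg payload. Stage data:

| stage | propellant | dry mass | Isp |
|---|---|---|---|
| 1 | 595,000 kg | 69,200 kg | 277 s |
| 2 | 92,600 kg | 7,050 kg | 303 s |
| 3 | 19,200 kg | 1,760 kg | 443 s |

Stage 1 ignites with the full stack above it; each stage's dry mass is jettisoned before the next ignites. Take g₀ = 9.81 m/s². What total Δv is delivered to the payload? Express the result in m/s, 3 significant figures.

Δv ≈ 14600 m/s

Ignition mass of stage 1 = 595,000+69,200 + 92,600+7,050 + 19,200+1,760 + 3,460 = 788,270 kg.
Stage 1: m₀ = 788,270 kg, m_f = 788,270 − 595,000 = 193,270 kg; Δv = 277×9.81×ln(4.079) = 2717.4×1.4058 ≈ 3820 m/s.
Stage 2: m₀ = 124,070 kg, m_f = 124,070 − 92,600 = 31,470 kg; Δv = 303×9.81×ln(3.942) = 2972.4×1.3718 ≈ 4078 m/s.
Stage 3: m₀ = 24,420 kg, m_f = 24,420 − 19,200 = 5,220 kg; Δv = 443×9.81×ln(4.678) = 4345.8×1.5429 ≈ 6705 m/s.
Total Δv = 3820 + 4078 + 6705 = 14603 m/s.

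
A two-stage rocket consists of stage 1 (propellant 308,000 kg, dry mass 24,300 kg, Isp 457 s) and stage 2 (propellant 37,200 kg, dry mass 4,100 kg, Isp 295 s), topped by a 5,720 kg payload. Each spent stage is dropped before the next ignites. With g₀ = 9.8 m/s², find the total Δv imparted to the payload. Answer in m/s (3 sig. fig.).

Ignition mass of stage 1 = 308,000+24,300 + 37,200+4,100 + 5,720 = 379,320 kg.
Stage 1: m₀ = 379,320 kg, m_f = 379,320 − 308,000 = 71,320 kg; Δv = 457×9.8×ln(5.319) = 4478.6×1.6712 ≈ 7485 m/s.
Stage 2: m₀ = 47,020 kg, m_f = 47,020 − 37,200 = 9,820 kg; Δv = 295×9.8×ln(4.788) = 2891.0×1.5662 ≈ 4528 m/s.
Total Δv = 7485 + 4528 = 12013 m/s.

Δv ≈ 12000 m/s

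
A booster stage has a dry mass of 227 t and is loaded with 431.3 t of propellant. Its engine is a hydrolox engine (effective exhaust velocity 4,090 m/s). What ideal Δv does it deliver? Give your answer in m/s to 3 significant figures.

Δv ≈ 4350 m/s

m₀ = m_dry + m_prop = 227 + 431.3 = 658.3 t.
Δv = v_e · ln(m₀/m_f) = 4090.0 × ln(2.9) = 4090.0 × 1.0647 ≈ 4354.7 m/s.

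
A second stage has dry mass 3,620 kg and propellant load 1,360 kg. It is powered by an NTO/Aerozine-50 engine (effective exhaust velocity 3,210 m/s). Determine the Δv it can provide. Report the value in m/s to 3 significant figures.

m₀ = m_dry + m_prop = 3,620 + 1,360 = 4,980 kg.
Rocket equation: Δv = v_e · ln(m₀/m_f) = 3210.0 × ln(1.376) = 3210.0 × 0.3190 ≈ 1023.8 m/s.

Δv ≈ 1020 m/s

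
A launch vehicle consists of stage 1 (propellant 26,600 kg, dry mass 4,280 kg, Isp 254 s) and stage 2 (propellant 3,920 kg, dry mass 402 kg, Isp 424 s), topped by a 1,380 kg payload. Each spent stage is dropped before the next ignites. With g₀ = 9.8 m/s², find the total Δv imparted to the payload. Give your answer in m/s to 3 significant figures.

Ignition mass of stage 1 = 26,600+4,280 + 3,920+402 + 1,380 = 36,582 kg.
Stage 1: m₀ = 36,582 kg, m_f = 36,582 − 26,600 = 9,982 kg; Δv = 254×9.8×ln(3.665) = 2489.2×1.2988 ≈ 3233 m/s.
Stage 2: m₀ = 5,702 kg, m_f = 5,702 − 3,920 = 1,782 kg; Δv = 424×9.8×ln(3.2) = 4155.2×1.1631 ≈ 4833 m/s.
Total Δv = 3233 + 4833 = 8066 m/s.

Δv ≈ 8070 m/s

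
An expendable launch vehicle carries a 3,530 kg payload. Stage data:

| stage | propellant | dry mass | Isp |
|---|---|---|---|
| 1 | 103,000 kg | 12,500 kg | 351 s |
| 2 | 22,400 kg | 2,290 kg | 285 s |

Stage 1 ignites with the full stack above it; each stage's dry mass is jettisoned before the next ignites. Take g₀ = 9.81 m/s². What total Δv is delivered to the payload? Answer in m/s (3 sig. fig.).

Δv ≈ 8760 m/s

Ignition mass of stage 1 = 103,000+12,500 + 22,400+2,290 + 3,530 = 143,720 kg.
Stage 1: m₀ = 143,720 kg, m_f = 143,720 − 103,000 = 40,720 kg; Δv = 351×9.81×ln(3.529) = 3443.3×1.2611 ≈ 4343 m/s.
Stage 2: m₀ = 28,220 kg, m_f = 28,220 − 22,400 = 5,820 kg; Δv = 285×9.81×ln(4.849) = 2795.9×1.5787 ≈ 4414 m/s.
Total Δv = 4343 + 4414 = 8757 m/s.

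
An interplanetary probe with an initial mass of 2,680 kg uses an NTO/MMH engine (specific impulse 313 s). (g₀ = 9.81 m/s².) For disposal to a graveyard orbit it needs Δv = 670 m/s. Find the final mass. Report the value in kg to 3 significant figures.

final mass ≈ 2150 kg

v_e = Isp · g₀ = 313 × 9.81 = 3070.5 m/s.
From the ideal rocket equation, m₀/m_f = exp(Δv / v_e) = exp(670 / 3070.5) = exp(0.2182) = 1.2438.
m_f = m₀ / 1.2438 = 2,680 / 1.2438 = 2,154.69 kg.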